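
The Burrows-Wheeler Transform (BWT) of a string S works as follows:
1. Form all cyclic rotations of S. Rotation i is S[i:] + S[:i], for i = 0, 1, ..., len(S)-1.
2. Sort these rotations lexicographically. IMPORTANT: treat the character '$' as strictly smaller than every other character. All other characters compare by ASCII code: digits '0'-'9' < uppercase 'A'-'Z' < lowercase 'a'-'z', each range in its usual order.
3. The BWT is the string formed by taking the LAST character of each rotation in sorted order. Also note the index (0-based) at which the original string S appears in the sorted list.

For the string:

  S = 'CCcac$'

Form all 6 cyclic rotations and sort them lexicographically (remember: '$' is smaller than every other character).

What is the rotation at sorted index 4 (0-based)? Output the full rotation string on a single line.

All 6 rotations (rotation i = S[i:]+S[:i]):
  rot[0] = CCcac$
  rot[1] = Ccac$C
  rot[2] = cac$CC
  rot[3] = ac$CCc
  rot[4] = c$CCca
  rot[5] = $CCcac
Sorted (with $ < everything):
  sorted[0] = $CCcac
  sorted[1] = CCcac$
  sorted[2] = Ccac$C
  sorted[3] = ac$CCc
  sorted[4] = c$CCca
  sorted[5] = cac$CC
sorted[4] = c$CCca

Answer: c$CCca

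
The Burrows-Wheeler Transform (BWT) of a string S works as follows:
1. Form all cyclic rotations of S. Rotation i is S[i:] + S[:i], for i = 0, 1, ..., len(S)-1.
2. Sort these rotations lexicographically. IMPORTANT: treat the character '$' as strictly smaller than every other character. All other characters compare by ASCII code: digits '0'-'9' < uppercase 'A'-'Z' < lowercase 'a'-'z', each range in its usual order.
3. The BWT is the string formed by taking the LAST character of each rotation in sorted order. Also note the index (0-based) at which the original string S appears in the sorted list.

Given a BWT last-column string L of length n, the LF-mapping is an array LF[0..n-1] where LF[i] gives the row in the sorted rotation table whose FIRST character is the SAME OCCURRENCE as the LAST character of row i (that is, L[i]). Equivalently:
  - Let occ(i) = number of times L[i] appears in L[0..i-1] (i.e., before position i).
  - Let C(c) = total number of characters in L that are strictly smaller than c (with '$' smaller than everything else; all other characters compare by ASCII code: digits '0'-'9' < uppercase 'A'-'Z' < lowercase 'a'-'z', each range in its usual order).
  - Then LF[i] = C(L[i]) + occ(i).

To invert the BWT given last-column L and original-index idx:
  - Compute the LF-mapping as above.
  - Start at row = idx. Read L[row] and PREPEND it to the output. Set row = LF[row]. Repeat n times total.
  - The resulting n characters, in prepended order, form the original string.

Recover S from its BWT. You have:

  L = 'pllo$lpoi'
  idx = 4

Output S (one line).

Answer: lollipop$

Derivation:
LF mapping: 7 2 3 5 0 4 8 6 1
Walk LF starting at row 4, prepending L[row]:
  step 1: row=4, L[4]='$', prepend. Next row=LF[4]=0
  step 2: row=0, L[0]='p', prepend. Next row=LF[0]=7
  step 3: row=7, L[7]='o', prepend. Next row=LF[7]=6
  step 4: row=6, L[6]='p', prepend. Next row=LF[6]=8
  step 5: row=8, L[8]='i', prepend. Next row=LF[8]=1
  step 6: row=1, L[1]='l', prepend. Next row=LF[1]=2
  step 7: row=2, L[2]='l', prepend. Next row=LF[2]=3
  step 8: row=3, L[3]='o', prepend. Next row=LF[3]=5
  step 9: row=5, L[5]='l', prepend. Next row=LF[5]=4
Reversed output: lollipop$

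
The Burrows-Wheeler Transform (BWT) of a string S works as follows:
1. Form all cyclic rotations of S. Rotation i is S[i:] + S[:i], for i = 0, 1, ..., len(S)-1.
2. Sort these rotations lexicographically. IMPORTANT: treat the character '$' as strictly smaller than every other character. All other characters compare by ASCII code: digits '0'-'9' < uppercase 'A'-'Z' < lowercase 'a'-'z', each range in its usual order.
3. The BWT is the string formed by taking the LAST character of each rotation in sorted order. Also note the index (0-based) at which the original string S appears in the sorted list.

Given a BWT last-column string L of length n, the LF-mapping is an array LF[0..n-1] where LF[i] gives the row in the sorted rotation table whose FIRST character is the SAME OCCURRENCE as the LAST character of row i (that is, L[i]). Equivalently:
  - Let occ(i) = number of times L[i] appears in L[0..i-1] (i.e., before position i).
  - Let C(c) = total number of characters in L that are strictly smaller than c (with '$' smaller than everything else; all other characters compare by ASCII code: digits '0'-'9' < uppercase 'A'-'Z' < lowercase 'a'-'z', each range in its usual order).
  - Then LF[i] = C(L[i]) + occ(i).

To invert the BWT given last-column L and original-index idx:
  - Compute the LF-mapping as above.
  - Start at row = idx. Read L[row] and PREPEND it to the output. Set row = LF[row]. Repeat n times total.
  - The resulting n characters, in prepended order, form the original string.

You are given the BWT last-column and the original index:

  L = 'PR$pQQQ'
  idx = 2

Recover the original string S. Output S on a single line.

LF mapping: 1 5 0 6 2 3 4
Walk LF starting at row 2, prepending L[row]:
  step 1: row=2, L[2]='$', prepend. Next row=LF[2]=0
  step 2: row=0, L[0]='P', prepend. Next row=LF[0]=1
  step 3: row=1, L[1]='R', prepend. Next row=LF[1]=5
  step 4: row=5, L[5]='Q', prepend. Next row=LF[5]=3
  step 5: row=3, L[3]='p', prepend. Next row=LF[3]=6
  step 6: row=6, L[6]='Q', prepend. Next row=LF[6]=4
  step 7: row=4, L[4]='Q', prepend. Next row=LF[4]=2
Reversed output: QQpQRP$

Answer: QQpQRP$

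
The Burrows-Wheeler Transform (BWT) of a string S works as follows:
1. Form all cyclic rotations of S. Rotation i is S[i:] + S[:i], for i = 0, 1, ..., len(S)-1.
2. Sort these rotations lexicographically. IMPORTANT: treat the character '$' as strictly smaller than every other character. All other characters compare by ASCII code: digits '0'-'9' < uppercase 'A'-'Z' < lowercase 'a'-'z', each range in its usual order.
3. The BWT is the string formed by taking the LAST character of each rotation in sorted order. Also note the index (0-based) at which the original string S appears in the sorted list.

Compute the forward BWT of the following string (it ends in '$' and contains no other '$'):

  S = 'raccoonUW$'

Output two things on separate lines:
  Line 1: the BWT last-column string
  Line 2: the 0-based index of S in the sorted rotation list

Answer: WnUracooc$
9

Derivation:
All 10 rotations (rotation i = S[i:]+S[:i]):
  rot[0] = raccoonUW$
  rot[1] = accoonUW$r
  rot[2] = ccoonUW$ra
  rot[3] = coonUW$rac
  rot[4] = oonUW$racc
  rot[5] = onUW$racco
  rot[6] = nUW$raccoo
  rot[7] = UW$raccoon
  rot[8] = W$raccoonU
  rot[9] = $raccoonUW
Sorted (with $ < everything):
  sorted[0] = $raccoonUW  (last char: 'W')
  sorted[1] = UW$raccoon  (last char: 'n')
  sorted[2] = W$raccoonU  (last char: 'U')
  sorted[3] = accoonUW$r  (last char: 'r')
  sorted[4] = ccoonUW$ra  (last char: 'a')
  sorted[5] = coonUW$rac  (last char: 'c')
  sorted[6] = nUW$raccoo  (last char: 'o')
  sorted[7] = onUW$racco  (last char: 'o')
  sorted[8] = oonUW$racc  (last char: 'c')
  sorted[9] = raccoonUW$  (last char: '$')
Last column: WnUracooc$
Original string S is at sorted index 9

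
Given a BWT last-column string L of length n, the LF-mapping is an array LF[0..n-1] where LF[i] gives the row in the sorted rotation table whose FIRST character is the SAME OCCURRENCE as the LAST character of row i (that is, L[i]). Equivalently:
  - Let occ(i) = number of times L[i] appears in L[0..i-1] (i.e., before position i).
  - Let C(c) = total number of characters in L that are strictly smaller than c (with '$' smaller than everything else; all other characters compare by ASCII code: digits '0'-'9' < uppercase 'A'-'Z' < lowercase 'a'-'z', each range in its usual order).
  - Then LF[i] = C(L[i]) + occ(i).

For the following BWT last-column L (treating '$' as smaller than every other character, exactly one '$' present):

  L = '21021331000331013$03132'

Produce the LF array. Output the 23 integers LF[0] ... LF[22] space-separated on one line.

Char counts: '$':1, '0':6, '1':6, '2':3, '3':7
C (first-col start): C('$')=0, C('0')=1, C('1')=7, C('2')=13, C('3')=16
L[0]='2': occ=0, LF[0]=C('2')+0=13+0=13
L[1]='1': occ=0, LF[1]=C('1')+0=7+0=7
L[2]='0': occ=0, LF[2]=C('0')+0=1+0=1
L[3]='2': occ=1, LF[3]=C('2')+1=13+1=14
L[4]='1': occ=1, LF[4]=C('1')+1=7+1=8
L[5]='3': occ=0, LF[5]=C('3')+0=16+0=16
L[6]='3': occ=1, LF[6]=C('3')+1=16+1=17
L[7]='1': occ=2, LF[7]=C('1')+2=7+2=9
L[8]='0': occ=1, LF[8]=C('0')+1=1+1=2
L[9]='0': occ=2, LF[9]=C('0')+2=1+2=3
L[10]='0': occ=3, LF[10]=C('0')+3=1+3=4
L[11]='3': occ=2, LF[11]=C('3')+2=16+2=18
L[12]='3': occ=3, LF[12]=C('3')+3=16+3=19
L[13]='1': occ=3, LF[13]=C('1')+3=7+3=10
L[14]='0': occ=4, LF[14]=C('0')+4=1+4=5
L[15]='1': occ=4, LF[15]=C('1')+4=7+4=11
L[16]='3': occ=4, LF[16]=C('3')+4=16+4=20
L[17]='$': occ=0, LF[17]=C('$')+0=0+0=0
L[18]='0': occ=5, LF[18]=C('0')+5=1+5=6
L[19]='3': occ=5, LF[19]=C('3')+5=16+5=21
L[20]='1': occ=5, LF[20]=C('1')+5=7+5=12
L[21]='3': occ=6, LF[21]=C('3')+6=16+6=22
L[22]='2': occ=2, LF[22]=C('2')+2=13+2=15

Answer: 13 7 1 14 8 16 17 9 2 3 4 18 19 10 5 11 20 0 6 21 12 22 15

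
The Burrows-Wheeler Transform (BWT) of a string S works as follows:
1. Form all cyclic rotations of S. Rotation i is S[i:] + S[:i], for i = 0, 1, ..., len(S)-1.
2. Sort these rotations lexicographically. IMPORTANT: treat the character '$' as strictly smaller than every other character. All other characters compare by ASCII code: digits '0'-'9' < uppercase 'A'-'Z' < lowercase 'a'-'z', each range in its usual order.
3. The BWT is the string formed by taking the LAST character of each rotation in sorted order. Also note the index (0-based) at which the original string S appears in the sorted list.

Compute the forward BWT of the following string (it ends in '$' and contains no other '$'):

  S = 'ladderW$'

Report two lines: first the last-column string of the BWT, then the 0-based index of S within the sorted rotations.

Answer: Wrladd$e
6

Derivation:
All 8 rotations (rotation i = S[i:]+S[:i]):
  rot[0] = ladderW$
  rot[1] = adderW$l
  rot[2] = dderW$la
  rot[3] = derW$lad
  rot[4] = erW$ladd
  rot[5] = rW$ladde
  rot[6] = W$ladder
  rot[7] = $ladderW
Sorted (with $ < everything):
  sorted[0] = $ladderW  (last char: 'W')
  sorted[1] = W$ladder  (last char: 'r')
  sorted[2] = adderW$l  (last char: 'l')
  sorted[3] = dderW$la  (last char: 'a')
  sorted[4] = derW$lad  (last char: 'd')
  sorted[5] = erW$ladd  (last char: 'd')
  sorted[6] = ladderW$  (last char: '$')
  sorted[7] = rW$ladde  (last char: 'e')
Last column: Wrladd$e
Original string S is at sorted index 6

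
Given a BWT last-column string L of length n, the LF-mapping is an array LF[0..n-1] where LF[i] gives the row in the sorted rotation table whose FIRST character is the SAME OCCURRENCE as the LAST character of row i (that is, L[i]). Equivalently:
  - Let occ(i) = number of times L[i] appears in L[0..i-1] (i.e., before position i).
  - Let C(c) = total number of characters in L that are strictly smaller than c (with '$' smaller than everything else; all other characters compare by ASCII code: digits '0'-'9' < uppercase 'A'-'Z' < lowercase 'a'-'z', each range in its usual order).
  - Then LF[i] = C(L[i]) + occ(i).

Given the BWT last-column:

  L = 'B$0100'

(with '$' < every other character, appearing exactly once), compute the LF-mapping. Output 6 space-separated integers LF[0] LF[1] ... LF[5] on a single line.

Answer: 5 0 1 4 2 3

Derivation:
Char counts: '$':1, '0':3, '1':1, 'B':1
C (first-col start): C('$')=0, C('0')=1, C('1')=4, C('B')=5
L[0]='B': occ=0, LF[0]=C('B')+0=5+0=5
L[1]='$': occ=0, LF[1]=C('$')+0=0+0=0
L[2]='0': occ=0, LF[2]=C('0')+0=1+0=1
L[3]='1': occ=0, LF[3]=C('1')+0=4+0=4
L[4]='0': occ=1, LF[4]=C('0')+1=1+1=2
L[5]='0': occ=2, LF[5]=C('0')+2=1+2=3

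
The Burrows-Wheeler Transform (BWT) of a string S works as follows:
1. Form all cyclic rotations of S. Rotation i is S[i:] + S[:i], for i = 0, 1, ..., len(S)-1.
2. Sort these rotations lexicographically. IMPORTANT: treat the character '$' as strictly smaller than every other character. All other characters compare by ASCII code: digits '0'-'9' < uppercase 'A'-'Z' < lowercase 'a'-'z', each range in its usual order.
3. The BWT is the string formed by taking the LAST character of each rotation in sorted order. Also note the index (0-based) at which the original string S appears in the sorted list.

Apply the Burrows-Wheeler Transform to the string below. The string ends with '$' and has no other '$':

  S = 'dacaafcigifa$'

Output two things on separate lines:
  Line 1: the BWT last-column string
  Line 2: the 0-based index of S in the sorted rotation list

Answer: afcdaaf$iaigc
7

Derivation:
All 13 rotations (rotation i = S[i:]+S[:i]):
  rot[0] = dacaafcigifa$
  rot[1] = acaafcigifa$d
  rot[2] = caafcigifa$da
  rot[3] = aafcigifa$dac
  rot[4] = afcigifa$daca
  rot[5] = fcigifa$dacaa
  rot[6] = cigifa$dacaaf
  rot[7] = igifa$dacaafc
  rot[8] = gifa$dacaafci
  rot[9] = ifa$dacaafcig
  rot[10] = fa$dacaafcigi
  rot[11] = a$dacaafcigif
  rot[12] = $dacaafcigifa
Sorted (with $ < everything):
  sorted[0] = $dacaafcigifa  (last char: 'a')
  sorted[1] = a$dacaafcigif  (last char: 'f')
  sorted[2] = aafcigifa$dac  (last char: 'c')
  sorted[3] = acaafcigifa$d  (last char: 'd')
  sorted[4] = afcigifa$daca  (last char: 'a')
  sorted[5] = caafcigifa$da  (last char: 'a')
  sorted[6] = cigifa$dacaaf  (last char: 'f')
  sorted[7] = dacaafcigifa$  (last char: '$')
  sorted[8] = fa$dacaafcigi  (last char: 'i')
  sorted[9] = fcigifa$dacaa  (last char: 'a')
  sorted[10] = gifa$dacaafci  (last char: 'i')
  sorted[11] = ifa$dacaafcig  (last char: 'g')
  sorted[12] = igifa$dacaafc  (last char: 'c')
Last column: afcdaaf$iaigc
Original string S is at sorted index 7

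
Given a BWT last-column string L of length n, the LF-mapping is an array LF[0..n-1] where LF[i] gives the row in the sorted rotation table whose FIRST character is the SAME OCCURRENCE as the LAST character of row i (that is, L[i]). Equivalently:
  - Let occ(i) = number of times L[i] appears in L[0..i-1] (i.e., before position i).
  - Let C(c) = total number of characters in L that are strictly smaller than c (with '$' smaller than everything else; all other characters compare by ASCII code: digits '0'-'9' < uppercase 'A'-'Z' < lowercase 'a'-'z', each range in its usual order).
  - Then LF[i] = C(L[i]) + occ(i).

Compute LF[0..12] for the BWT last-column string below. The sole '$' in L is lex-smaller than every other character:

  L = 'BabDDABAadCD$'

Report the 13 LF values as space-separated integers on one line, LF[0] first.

Char counts: '$':1, 'A':2, 'B':2, 'C':1, 'D':3, 'a':2, 'b':1, 'd':1
C (first-col start): C('$')=0, C('A')=1, C('B')=3, C('C')=5, C('D')=6, C('a')=9, C('b')=11, C('d')=12
L[0]='B': occ=0, LF[0]=C('B')+0=3+0=3
L[1]='a': occ=0, LF[1]=C('a')+0=9+0=9
L[2]='b': occ=0, LF[2]=C('b')+0=11+0=11
L[3]='D': occ=0, LF[3]=C('D')+0=6+0=6
L[4]='D': occ=1, LF[4]=C('D')+1=6+1=7
L[5]='A': occ=0, LF[5]=C('A')+0=1+0=1
L[6]='B': occ=1, LF[6]=C('B')+1=3+1=4
L[7]='A': occ=1, LF[7]=C('A')+1=1+1=2
L[8]='a': occ=1, LF[8]=C('a')+1=9+1=10
L[9]='d': occ=0, LF[9]=C('d')+0=12+0=12
L[10]='C': occ=0, LF[10]=C('C')+0=5+0=5
L[11]='D': occ=2, LF[11]=C('D')+2=6+2=8
L[12]='$': occ=0, LF[12]=C('$')+0=0+0=0

Answer: 3 9 11 6 7 1 4 2 10 12 5 8 0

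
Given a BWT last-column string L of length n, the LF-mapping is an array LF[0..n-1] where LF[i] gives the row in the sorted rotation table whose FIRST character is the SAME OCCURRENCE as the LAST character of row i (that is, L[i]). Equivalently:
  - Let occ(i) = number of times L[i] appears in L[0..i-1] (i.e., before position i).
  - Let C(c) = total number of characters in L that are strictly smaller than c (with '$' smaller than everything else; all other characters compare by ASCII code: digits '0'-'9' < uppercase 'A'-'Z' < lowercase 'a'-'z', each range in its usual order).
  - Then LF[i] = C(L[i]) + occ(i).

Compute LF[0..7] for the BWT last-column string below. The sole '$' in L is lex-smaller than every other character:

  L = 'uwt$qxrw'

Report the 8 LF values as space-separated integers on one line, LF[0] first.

Answer: 4 5 3 0 1 7 2 6

Derivation:
Char counts: '$':1, 'q':1, 'r':1, 't':1, 'u':1, 'w':2, 'x':1
C (first-col start): C('$')=0, C('q')=1, C('r')=2, C('t')=3, C('u')=4, C('w')=5, C('x')=7
L[0]='u': occ=0, LF[0]=C('u')+0=4+0=4
L[1]='w': occ=0, LF[1]=C('w')+0=5+0=5
L[2]='t': occ=0, LF[2]=C('t')+0=3+0=3
L[3]='$': occ=0, LF[3]=C('$')+0=0+0=0
L[4]='q': occ=0, LF[4]=C('q')+0=1+0=1
L[5]='x': occ=0, LF[5]=C('x')+0=7+0=7
L[6]='r': occ=0, LF[6]=C('r')+0=2+0=2
L[7]='w': occ=1, LF[7]=C('w')+1=5+1=6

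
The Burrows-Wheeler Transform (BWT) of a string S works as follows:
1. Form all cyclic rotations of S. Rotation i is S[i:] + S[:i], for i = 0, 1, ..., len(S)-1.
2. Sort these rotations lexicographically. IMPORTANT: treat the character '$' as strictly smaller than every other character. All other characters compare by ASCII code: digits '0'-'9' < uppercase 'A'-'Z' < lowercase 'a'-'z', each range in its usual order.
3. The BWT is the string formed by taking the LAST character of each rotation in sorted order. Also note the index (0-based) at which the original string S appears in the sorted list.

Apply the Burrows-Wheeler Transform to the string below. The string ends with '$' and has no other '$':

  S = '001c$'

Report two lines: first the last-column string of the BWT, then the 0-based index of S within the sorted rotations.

Answer: c$001
1

Derivation:
All 5 rotations (rotation i = S[i:]+S[:i]):
  rot[0] = 001c$
  rot[1] = 01c$0
  rot[2] = 1c$00
  rot[3] = c$001
  rot[4] = $001c
Sorted (with $ < everything):
  sorted[0] = $001c  (last char: 'c')
  sorted[1] = 001c$  (last char: '$')
  sorted[2] = 01c$0  (last char: '0')
  sorted[3] = 1c$00  (last char: '0')
  sorted[4] = c$001  (last char: '1')
Last column: c$001
Original string S is at sorted index 1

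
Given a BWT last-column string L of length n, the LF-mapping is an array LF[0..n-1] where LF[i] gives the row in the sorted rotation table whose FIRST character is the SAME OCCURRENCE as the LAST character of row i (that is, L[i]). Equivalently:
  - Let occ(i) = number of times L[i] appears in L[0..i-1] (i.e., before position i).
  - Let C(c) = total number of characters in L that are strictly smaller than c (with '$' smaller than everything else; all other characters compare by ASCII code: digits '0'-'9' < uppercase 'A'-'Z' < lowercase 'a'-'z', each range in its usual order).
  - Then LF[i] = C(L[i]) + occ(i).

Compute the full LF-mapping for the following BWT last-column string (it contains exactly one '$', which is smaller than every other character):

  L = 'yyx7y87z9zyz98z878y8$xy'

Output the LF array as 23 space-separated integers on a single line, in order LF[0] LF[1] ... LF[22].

Answer: 13 14 11 1 15 4 2 19 9 20 16 21 10 5 22 6 3 7 17 8 0 12 18

Derivation:
Char counts: '$':1, '7':3, '8':5, '9':2, 'x':2, 'y':6, 'z':4
C (first-col start): C('$')=0, C('7')=1, C('8')=4, C('9')=9, C('x')=11, C('y')=13, C('z')=19
L[0]='y': occ=0, LF[0]=C('y')+0=13+0=13
L[1]='y': occ=1, LF[1]=C('y')+1=13+1=14
L[2]='x': occ=0, LF[2]=C('x')+0=11+0=11
L[3]='7': occ=0, LF[3]=C('7')+0=1+0=1
L[4]='y': occ=2, LF[4]=C('y')+2=13+2=15
L[5]='8': occ=0, LF[5]=C('8')+0=4+0=4
L[6]='7': occ=1, LF[6]=C('7')+1=1+1=2
L[7]='z': occ=0, LF[7]=C('z')+0=19+0=19
L[8]='9': occ=0, LF[8]=C('9')+0=9+0=9
L[9]='z': occ=1, LF[9]=C('z')+1=19+1=20
L[10]='y': occ=3, LF[10]=C('y')+3=13+3=16
L[11]='z': occ=2, LF[11]=C('z')+2=19+2=21
L[12]='9': occ=1, LF[12]=C('9')+1=9+1=10
L[13]='8': occ=1, LF[13]=C('8')+1=4+1=5
L[14]='z': occ=3, LF[14]=C('z')+3=19+3=22
L[15]='8': occ=2, LF[15]=C('8')+2=4+2=6
L[16]='7': occ=2, LF[16]=C('7')+2=1+2=3
L[17]='8': occ=3, LF[17]=C('8')+3=4+3=7
L[18]='y': occ=4, LF[18]=C('y')+4=13+4=17
L[19]='8': occ=4, LF[19]=C('8')+4=4+4=8
L[20]='$': occ=0, LF[20]=C('$')+0=0+0=0
L[21]='x': occ=1, LF[21]=C('x')+1=11+1=12
L[22]='y': occ=5, LF[22]=C('y')+5=13+5=18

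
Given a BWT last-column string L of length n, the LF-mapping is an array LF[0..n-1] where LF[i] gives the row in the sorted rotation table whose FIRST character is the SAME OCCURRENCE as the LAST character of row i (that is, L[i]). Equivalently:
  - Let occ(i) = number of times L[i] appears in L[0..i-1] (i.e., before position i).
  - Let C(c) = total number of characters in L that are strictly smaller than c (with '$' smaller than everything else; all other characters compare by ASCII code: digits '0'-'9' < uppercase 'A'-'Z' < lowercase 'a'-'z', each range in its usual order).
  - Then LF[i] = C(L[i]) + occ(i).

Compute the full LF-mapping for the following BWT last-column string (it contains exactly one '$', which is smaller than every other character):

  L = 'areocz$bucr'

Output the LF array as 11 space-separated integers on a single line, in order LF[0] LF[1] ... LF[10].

Char counts: '$':1, 'a':1, 'b':1, 'c':2, 'e':1, 'o':1, 'r':2, 'u':1, 'z':1
C (first-col start): C('$')=0, C('a')=1, C('b')=2, C('c')=3, C('e')=5, C('o')=6, C('r')=7, C('u')=9, C('z')=10
L[0]='a': occ=0, LF[0]=C('a')+0=1+0=1
L[1]='r': occ=0, LF[1]=C('r')+0=7+0=7
L[2]='e': occ=0, LF[2]=C('e')+0=5+0=5
L[3]='o': occ=0, LF[3]=C('o')+0=6+0=6
L[4]='c': occ=0, LF[4]=C('c')+0=3+0=3
L[5]='z': occ=0, LF[5]=C('z')+0=10+0=10
L[6]='$': occ=0, LF[6]=C('$')+0=0+0=0
L[7]='b': occ=0, LF[7]=C('b')+0=2+0=2
L[8]='u': occ=0, LF[8]=C('u')+0=9+0=9
L[9]='c': occ=1, LF[9]=C('c')+1=3+1=4
L[10]='r': occ=1, LF[10]=C('r')+1=7+1=8

Answer: 1 7 5 6 3 10 0 2 9 4 8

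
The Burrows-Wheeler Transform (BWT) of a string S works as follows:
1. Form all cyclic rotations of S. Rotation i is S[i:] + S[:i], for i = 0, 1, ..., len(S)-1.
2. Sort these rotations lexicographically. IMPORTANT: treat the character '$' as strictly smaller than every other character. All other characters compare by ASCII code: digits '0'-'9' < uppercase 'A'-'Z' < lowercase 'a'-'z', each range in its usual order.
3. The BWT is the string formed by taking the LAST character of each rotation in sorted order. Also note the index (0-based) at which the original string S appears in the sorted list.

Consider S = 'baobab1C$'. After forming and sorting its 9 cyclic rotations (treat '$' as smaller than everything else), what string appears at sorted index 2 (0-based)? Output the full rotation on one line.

All 9 rotations (rotation i = S[i:]+S[:i]):
  rot[0] = baobab1C$
  rot[1] = aobab1C$b
  rot[2] = obab1C$ba
  rot[3] = bab1C$bao
  rot[4] = ab1C$baob
  rot[5] = b1C$baoba
  rot[6] = 1C$baobab
  rot[7] = C$baobab1
  rot[8] = $baobab1C
Sorted (with $ < everything):
  sorted[0] = $baobab1C
  sorted[1] = 1C$baobab
  sorted[2] = C$baobab1
  sorted[3] = ab1C$baob
  sorted[4] = aobab1C$b
  sorted[5] = b1C$baoba
  sorted[6] = bab1C$bao
  sorted[7] = baobab1C$
  sorted[8] = obab1C$ba
sorted[2] = C$baobab1

Answer: C$baobab1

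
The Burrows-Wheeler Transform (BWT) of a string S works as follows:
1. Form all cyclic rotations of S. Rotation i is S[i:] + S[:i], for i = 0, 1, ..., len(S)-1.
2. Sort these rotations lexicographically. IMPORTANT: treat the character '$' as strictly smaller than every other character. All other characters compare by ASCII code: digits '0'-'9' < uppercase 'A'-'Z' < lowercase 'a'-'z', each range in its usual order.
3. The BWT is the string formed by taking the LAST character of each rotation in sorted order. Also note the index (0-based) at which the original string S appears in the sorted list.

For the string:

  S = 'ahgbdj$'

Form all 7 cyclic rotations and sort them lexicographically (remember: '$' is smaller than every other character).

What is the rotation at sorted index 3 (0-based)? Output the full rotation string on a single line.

Answer: dj$ahgb

Derivation:
All 7 rotations (rotation i = S[i:]+S[:i]):
  rot[0] = ahgbdj$
  rot[1] = hgbdj$a
  rot[2] = gbdj$ah
  rot[3] = bdj$ahg
  rot[4] = dj$ahgb
  rot[5] = j$ahgbd
  rot[6] = $ahgbdj
Sorted (with $ < everything):
  sorted[0] = $ahgbdj
  sorted[1] = ahgbdj$
  sorted[2] = bdj$ahg
  sorted[3] = dj$ahgb
  sorted[4] = gbdj$ah
  sorted[5] = hgbdj$a
  sorted[6] = j$ahgbd
sorted[3] = dj$ahgb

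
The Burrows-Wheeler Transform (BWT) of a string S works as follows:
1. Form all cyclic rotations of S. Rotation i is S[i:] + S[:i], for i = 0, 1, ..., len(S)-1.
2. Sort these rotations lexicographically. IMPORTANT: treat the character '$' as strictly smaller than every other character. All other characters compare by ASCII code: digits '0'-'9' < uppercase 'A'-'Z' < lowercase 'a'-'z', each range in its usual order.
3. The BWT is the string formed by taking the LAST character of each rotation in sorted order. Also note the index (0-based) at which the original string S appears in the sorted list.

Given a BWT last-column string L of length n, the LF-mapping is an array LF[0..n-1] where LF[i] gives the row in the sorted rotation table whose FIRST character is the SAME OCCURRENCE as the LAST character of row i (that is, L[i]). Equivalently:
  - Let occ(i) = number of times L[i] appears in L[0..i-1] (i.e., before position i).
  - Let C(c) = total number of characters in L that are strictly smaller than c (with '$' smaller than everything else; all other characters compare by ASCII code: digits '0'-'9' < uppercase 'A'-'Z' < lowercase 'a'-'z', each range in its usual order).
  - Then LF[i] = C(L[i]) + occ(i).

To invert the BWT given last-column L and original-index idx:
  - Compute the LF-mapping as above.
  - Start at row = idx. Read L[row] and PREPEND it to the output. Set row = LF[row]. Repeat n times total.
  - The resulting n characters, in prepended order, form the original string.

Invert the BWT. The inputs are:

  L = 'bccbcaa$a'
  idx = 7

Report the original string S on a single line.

LF mapping: 4 6 7 5 8 1 2 0 3
Walk LF starting at row 7, prepending L[row]:
  step 1: row=7, L[7]='$', prepend. Next row=LF[7]=0
  step 2: row=0, L[0]='b', prepend. Next row=LF[0]=4
  step 3: row=4, L[4]='c', prepend. Next row=LF[4]=8
  step 4: row=8, L[8]='a', prepend. Next row=LF[8]=3
  step 5: row=3, L[3]='b', prepend. Next row=LF[3]=5
  step 6: row=5, L[5]='a', prepend. Next row=LF[5]=1
  step 7: row=1, L[1]='c', prepend. Next row=LF[1]=6
  step 8: row=6, L[6]='a', prepend. Next row=LF[6]=2
  step 9: row=2, L[2]='c', prepend. Next row=LF[2]=7
Reversed output: cacabacb$

Answer: cacabacb$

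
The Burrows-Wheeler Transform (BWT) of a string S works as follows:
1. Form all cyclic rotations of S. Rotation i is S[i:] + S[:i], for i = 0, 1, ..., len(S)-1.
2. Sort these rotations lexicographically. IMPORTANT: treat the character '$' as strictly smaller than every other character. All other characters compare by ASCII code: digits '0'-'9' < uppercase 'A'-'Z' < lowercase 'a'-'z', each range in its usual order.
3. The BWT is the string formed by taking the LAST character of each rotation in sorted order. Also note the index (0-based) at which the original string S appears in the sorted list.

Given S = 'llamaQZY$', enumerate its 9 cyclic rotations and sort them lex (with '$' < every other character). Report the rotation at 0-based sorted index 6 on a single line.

Answer: lamaQZY$l

Derivation:
All 9 rotations (rotation i = S[i:]+S[:i]):
  rot[0] = llamaQZY$
  rot[1] = lamaQZY$l
  rot[2] = amaQZY$ll
  rot[3] = maQZY$lla
  rot[4] = aQZY$llam
  rot[5] = QZY$llama
  rot[6] = ZY$llamaQ
  rot[7] = Y$llamaQZ
  rot[8] = $llamaQZY
Sorted (with $ < everything):
  sorted[0] = $llamaQZY
  sorted[1] = QZY$llama
  sorted[2] = Y$llamaQZ
  sorted[3] = ZY$llamaQ
  sorted[4] = aQZY$llam
  sorted[5] = amaQZY$ll
  sorted[6] = lamaQZY$l
  sorted[7] = llamaQZY$
  sorted[8] = maQZY$lla
sorted[6] = lamaQZY$l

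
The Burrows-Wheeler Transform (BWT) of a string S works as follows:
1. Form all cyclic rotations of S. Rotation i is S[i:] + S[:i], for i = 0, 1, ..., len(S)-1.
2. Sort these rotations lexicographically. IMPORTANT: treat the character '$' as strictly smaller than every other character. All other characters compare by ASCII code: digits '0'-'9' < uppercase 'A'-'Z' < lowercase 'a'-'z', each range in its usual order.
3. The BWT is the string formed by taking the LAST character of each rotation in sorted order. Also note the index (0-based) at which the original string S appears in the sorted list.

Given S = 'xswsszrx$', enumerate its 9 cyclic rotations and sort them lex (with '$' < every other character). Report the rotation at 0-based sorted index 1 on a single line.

All 9 rotations (rotation i = S[i:]+S[:i]):
  rot[0] = xswsszrx$
  rot[1] = swsszrx$x
  rot[2] = wsszrx$xs
  rot[3] = sszrx$xsw
  rot[4] = szrx$xsws
  rot[5] = zrx$xswss
  rot[6] = rx$xswssz
  rot[7] = x$xswsszr
  rot[8] = $xswsszrx
Sorted (with $ < everything):
  sorted[0] = $xswsszrx
  sorted[1] = rx$xswssz
  sorted[2] = sszrx$xsw
  sorted[3] = swsszrx$x
  sorted[4] = szrx$xsws
  sorted[5] = wsszrx$xs
  sorted[6] = x$xswsszr
  sorted[7] = xswsszrx$
  sorted[8] = zrx$xswss
sorted[1] = rx$xswssz

Answer: rx$xswssz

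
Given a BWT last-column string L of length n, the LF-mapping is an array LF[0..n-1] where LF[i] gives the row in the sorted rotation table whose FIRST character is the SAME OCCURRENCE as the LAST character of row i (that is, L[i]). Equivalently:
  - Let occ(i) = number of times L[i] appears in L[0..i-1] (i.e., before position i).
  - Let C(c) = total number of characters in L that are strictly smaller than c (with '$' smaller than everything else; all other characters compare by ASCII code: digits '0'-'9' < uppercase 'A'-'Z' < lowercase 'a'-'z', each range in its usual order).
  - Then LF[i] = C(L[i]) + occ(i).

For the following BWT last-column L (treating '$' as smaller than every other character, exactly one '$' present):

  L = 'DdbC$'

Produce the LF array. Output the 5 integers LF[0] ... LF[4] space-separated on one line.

Answer: 2 4 3 1 0

Derivation:
Char counts: '$':1, 'C':1, 'D':1, 'b':1, 'd':1
C (first-col start): C('$')=0, C('C')=1, C('D')=2, C('b')=3, C('d')=4
L[0]='D': occ=0, LF[0]=C('D')+0=2+0=2
L[1]='d': occ=0, LF[1]=C('d')+0=4+0=4
L[2]='b': occ=0, LF[2]=C('b')+0=3+0=3
L[3]='C': occ=0, LF[3]=C('C')+0=1+0=1
L[4]='$': occ=0, LF[4]=C('$')+0=0+0=0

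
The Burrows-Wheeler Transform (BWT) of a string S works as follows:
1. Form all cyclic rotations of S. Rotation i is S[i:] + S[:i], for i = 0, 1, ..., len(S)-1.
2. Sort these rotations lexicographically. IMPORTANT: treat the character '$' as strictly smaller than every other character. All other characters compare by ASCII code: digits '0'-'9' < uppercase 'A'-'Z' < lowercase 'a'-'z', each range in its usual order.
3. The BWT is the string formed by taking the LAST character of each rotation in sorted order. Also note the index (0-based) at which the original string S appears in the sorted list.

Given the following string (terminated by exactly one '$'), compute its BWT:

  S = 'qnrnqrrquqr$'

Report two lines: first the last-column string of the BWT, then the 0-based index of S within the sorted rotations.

All 12 rotations (rotation i = S[i:]+S[:i]):
  rot[0] = qnrnqrrquqr$
  rot[1] = nrnqrrquqr$q
  rot[2] = rnqrrquqr$qn
  rot[3] = nqrrquqr$qnr
  rot[4] = qrrquqr$qnrn
  rot[5] = rrquqr$qnrnq
  rot[6] = rquqr$qnrnqr
  rot[7] = quqr$qnrnqrr
  rot[8] = uqr$qnrnqrrq
  rot[9] = qr$qnrnqrrqu
  rot[10] = r$qnrnqrrquq
  rot[11] = $qnrnqrrquqr
Sorted (with $ < everything):
  sorted[0] = $qnrnqrrquqr  (last char: 'r')
  sorted[1] = nqrrquqr$qnr  (last char: 'r')
  sorted[2] = nrnqrrquqr$q  (last char: 'q')
  sorted[3] = qnrnqrrquqr$  (last char: '$')
  sorted[4] = qr$qnrnqrrqu  (last char: 'u')
  sorted[5] = qrrquqr$qnrn  (last char: 'n')
  sorted[6] = quqr$qnrnqrr  (last char: 'r')
  sorted[7] = r$qnrnqrrquq  (last char: 'q')
  sorted[8] = rnqrrquqr$qn  (last char: 'n')
  sorted[9] = rquqr$qnrnqr  (last char: 'r')
  sorted[10] = rrquqr$qnrnq  (last char: 'q')
  sorted[11] = uqr$qnrnqrrq  (last char: 'q')
Last column: rrq$unrqnrqq
Original string S is at sorted index 3

Answer: rrq$unrqnrqq
3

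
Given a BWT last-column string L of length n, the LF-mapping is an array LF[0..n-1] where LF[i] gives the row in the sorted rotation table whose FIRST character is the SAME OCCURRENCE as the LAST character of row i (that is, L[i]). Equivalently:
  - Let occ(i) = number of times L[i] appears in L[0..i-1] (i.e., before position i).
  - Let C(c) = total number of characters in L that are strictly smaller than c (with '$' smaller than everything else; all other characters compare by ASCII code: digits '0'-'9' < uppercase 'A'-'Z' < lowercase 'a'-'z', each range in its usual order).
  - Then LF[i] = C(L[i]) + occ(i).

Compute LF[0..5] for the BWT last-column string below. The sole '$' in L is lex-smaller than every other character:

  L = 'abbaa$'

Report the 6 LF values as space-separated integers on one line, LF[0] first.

Answer: 1 4 5 2 3 0

Derivation:
Char counts: '$':1, 'a':3, 'b':2
C (first-col start): C('$')=0, C('a')=1, C('b')=4
L[0]='a': occ=0, LF[0]=C('a')+0=1+0=1
L[1]='b': occ=0, LF[1]=C('b')+0=4+0=4
L[2]='b': occ=1, LF[2]=C('b')+1=4+1=5
L[3]='a': occ=1, LF[3]=C('a')+1=1+1=2
L[4]='a': occ=2, LF[4]=C('a')+2=1+2=3
L[5]='$': occ=0, LF[5]=C('$')+0=0+0=0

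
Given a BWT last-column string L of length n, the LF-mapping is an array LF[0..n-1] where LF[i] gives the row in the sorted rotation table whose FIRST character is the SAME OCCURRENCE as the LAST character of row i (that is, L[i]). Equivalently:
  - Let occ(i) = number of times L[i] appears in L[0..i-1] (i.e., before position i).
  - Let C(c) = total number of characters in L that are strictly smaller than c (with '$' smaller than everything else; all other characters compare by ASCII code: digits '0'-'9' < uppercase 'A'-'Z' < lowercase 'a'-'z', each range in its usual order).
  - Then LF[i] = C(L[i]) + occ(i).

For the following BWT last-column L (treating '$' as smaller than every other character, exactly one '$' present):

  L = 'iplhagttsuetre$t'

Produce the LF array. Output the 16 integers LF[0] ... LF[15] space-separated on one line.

Answer: 6 8 7 5 1 4 11 12 10 15 2 13 9 3 0 14

Derivation:
Char counts: '$':1, 'a':1, 'e':2, 'g':1, 'h':1, 'i':1, 'l':1, 'p':1, 'r':1, 's':1, 't':4, 'u':1
C (first-col start): C('$')=0, C('a')=1, C('e')=2, C('g')=4, C('h')=5, C('i')=6, C('l')=7, C('p')=8, C('r')=9, C('s')=10, C('t')=11, C('u')=15
L[0]='i': occ=0, LF[0]=C('i')+0=6+0=6
L[1]='p': occ=0, LF[1]=C('p')+0=8+0=8
L[2]='l': occ=0, LF[2]=C('l')+0=7+0=7
L[3]='h': occ=0, LF[3]=C('h')+0=5+0=5
L[4]='a': occ=0, LF[4]=C('a')+0=1+0=1
L[5]='g': occ=0, LF[5]=C('g')+0=4+0=4
L[6]='t': occ=0, LF[6]=C('t')+0=11+0=11
L[7]='t': occ=1, LF[7]=C('t')+1=11+1=12
L[8]='s': occ=0, LF[8]=C('s')+0=10+0=10
L[9]='u': occ=0, LF[9]=C('u')+0=15+0=15
L[10]='e': occ=0, LF[10]=C('e')+0=2+0=2
L[11]='t': occ=2, LF[11]=C('t')+2=11+2=13
L[12]='r': occ=0, LF[12]=C('r')+0=9+0=9
L[13]='e': occ=1, LF[13]=C('e')+1=2+1=3
L[14]='$': occ=0, LF[14]=C('$')+0=0+0=0
L[15]='t': occ=3, LF[15]=C('t')+3=11+3=14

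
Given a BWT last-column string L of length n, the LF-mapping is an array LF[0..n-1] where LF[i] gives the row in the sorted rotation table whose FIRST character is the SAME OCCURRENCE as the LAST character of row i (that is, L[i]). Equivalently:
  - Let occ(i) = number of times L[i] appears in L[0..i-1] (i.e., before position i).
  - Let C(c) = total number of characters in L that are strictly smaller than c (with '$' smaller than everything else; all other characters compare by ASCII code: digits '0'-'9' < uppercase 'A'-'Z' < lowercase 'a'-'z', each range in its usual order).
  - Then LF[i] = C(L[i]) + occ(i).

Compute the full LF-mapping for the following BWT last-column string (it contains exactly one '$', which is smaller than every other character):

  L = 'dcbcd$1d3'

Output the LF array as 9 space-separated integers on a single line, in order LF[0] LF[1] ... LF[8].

Char counts: '$':1, '1':1, '3':1, 'b':1, 'c':2, 'd':3
C (first-col start): C('$')=0, C('1')=1, C('3')=2, C('b')=3, C('c')=4, C('d')=6
L[0]='d': occ=0, LF[0]=C('d')+0=6+0=6
L[1]='c': occ=0, LF[1]=C('c')+0=4+0=4
L[2]='b': occ=0, LF[2]=C('b')+0=3+0=3
L[3]='c': occ=1, LF[3]=C('c')+1=4+1=5
L[4]='d': occ=1, LF[4]=C('d')+1=6+1=7
L[5]='$': occ=0, LF[5]=C('$')+0=0+0=0
L[6]='1': occ=0, LF[6]=C('1')+0=1+0=1
L[7]='d': occ=2, LF[7]=C('d')+2=6+2=8
L[8]='3': occ=0, LF[8]=C('3')+0=2+0=2

Answer: 6 4 3 5 7 0 1 8 2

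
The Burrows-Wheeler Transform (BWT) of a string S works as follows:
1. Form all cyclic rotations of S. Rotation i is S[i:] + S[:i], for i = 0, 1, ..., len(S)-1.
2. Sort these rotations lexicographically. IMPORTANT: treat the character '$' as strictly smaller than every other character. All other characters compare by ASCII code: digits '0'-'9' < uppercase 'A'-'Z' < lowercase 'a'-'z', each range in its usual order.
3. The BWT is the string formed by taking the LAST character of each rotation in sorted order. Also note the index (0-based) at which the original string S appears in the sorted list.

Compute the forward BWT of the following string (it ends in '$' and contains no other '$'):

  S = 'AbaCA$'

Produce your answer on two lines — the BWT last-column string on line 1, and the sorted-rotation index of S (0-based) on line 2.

All 6 rotations (rotation i = S[i:]+S[:i]):
  rot[0] = AbaCA$
  rot[1] = baCA$A
  rot[2] = aCA$Ab
  rot[3] = CA$Aba
  rot[4] = A$AbaC
  rot[5] = $AbaCA
Sorted (with $ < everything):
  sorted[0] = $AbaCA  (last char: 'A')
  sorted[1] = A$AbaC  (last char: 'C')
  sorted[2] = AbaCA$  (last char: '$')
  sorted[3] = CA$Aba  (last char: 'a')
  sorted[4] = aCA$Ab  (last char: 'b')
  sorted[5] = baCA$A  (last char: 'A')
Last column: AC$abA
Original string S is at sorted index 2

Answer: AC$abA
2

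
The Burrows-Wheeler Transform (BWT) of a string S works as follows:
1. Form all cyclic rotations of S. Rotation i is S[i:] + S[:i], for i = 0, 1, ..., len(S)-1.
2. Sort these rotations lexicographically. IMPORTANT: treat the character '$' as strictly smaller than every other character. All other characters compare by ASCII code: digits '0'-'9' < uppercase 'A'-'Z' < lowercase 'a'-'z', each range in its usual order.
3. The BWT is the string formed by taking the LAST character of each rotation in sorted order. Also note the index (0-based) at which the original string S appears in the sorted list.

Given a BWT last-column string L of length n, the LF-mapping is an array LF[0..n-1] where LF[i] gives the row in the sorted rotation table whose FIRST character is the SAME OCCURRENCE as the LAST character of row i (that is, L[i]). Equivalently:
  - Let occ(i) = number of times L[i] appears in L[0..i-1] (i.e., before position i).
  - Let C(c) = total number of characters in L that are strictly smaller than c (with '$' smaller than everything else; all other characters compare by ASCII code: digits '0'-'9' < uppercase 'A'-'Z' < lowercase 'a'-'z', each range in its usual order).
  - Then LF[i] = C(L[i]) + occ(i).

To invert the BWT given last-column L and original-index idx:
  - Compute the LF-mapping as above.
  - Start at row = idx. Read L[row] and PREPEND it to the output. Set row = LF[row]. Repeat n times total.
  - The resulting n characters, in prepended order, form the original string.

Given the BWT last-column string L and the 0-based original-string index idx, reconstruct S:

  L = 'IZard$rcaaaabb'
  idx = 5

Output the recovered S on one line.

Answer: abracadabraZI$

Derivation:
LF mapping: 1 2 3 12 11 0 13 10 4 5 6 7 8 9
Walk LF starting at row 5, prepending L[row]:
  step 1: row=5, L[5]='$', prepend. Next row=LF[5]=0
  step 2: row=0, L[0]='I', prepend. Next row=LF[0]=1
  step 3: row=1, L[1]='Z', prepend. Next row=LF[1]=2
  step 4: row=2, L[2]='a', prepend. Next row=LF[2]=3
  step 5: row=3, L[3]='r', prepend. Next row=LF[3]=12
  step 6: row=12, L[12]='b', prepend. Next row=LF[12]=8
  step 7: row=8, L[8]='a', prepend. Next row=LF[8]=4
  step 8: row=4, L[4]='d', prepend. Next row=LF[4]=11
  step 9: row=11, L[11]='a', prepend. Next row=LF[11]=7
  step 10: row=7, L[7]='c', prepend. Next row=LF[7]=10
  step 11: row=10, L[10]='a', prepend. Next row=LF[10]=6
  step 12: row=6, L[6]='r', prepend. Next row=LF[6]=13
  step 13: row=13, L[13]='b', prepend. Next row=LF[13]=9
  step 14: row=9, L[9]='a', prepend. Next row=LF[9]=5
Reversed output: abracadabraZI$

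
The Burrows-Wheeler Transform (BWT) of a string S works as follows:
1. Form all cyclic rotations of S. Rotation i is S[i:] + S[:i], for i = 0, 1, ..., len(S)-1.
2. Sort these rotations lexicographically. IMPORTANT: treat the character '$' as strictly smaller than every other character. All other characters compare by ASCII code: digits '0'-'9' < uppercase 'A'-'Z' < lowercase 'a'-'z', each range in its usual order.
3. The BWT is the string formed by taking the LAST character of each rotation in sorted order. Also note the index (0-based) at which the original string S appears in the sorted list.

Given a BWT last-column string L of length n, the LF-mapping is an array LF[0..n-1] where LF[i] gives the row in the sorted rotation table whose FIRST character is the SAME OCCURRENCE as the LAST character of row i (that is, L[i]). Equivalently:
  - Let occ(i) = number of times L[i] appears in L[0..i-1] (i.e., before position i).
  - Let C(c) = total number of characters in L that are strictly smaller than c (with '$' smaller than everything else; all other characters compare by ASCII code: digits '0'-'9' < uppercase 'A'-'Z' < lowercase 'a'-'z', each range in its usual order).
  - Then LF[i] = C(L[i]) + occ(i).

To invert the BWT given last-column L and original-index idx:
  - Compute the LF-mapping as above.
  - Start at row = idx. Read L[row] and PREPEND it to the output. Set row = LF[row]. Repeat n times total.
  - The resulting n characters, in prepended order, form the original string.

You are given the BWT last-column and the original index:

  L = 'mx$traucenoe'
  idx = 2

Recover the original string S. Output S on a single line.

Answer: counterexam$

Derivation:
LF mapping: 5 11 0 9 8 1 10 2 3 6 7 4
Walk LF starting at row 2, prepending L[row]:
  step 1: row=2, L[2]='$', prepend. Next row=LF[2]=0
  step 2: row=0, L[0]='m', prepend. Next row=LF[0]=5
  step 3: row=5, L[5]='a', prepend. Next row=LF[5]=1
  step 4: row=1, L[1]='x', prepend. Next row=LF[1]=11
  step 5: row=11, L[11]='e', prepend. Next row=LF[11]=4
  step 6: row=4, L[4]='r', prepend. Next row=LF[4]=8
  step 7: row=8, L[8]='e', prepend. Next row=LF[8]=3
  step 8: row=3, L[3]='t', prepend. Next row=LF[3]=9
  step 9: row=9, L[9]='n', prepend. Next row=LF[9]=6
  step 10: row=6, L[6]='u', prepend. Next row=LF[6]=10
  step 11: row=10, L[10]='o', prepend. Next row=LF[10]=7
  step 12: row=7, L[7]='c', prepend. Next row=LF[7]=2
Reversed output: counterexam$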